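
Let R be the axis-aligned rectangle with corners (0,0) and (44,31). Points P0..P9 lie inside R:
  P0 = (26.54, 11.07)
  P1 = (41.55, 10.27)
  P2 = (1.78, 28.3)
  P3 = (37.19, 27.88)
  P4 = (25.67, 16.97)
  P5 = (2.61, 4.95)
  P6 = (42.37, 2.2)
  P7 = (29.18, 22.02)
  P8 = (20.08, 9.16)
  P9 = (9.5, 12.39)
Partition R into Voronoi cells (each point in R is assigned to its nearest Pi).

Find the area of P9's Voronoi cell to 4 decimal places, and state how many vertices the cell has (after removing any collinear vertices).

1. box [0,44]×[0,31]: [(0, 0) (44, 0) (44, 31) (0, 31)]
2. ⊥bis P9·P0 via (18.02,11.73): [(0, 0) (17.1113, 0) (19.5127, 31) (0, 31)]  |A|=567.6733
3. ⊥bis P9·P1 via (25.525,11.33): [(0, 0) (17.1113, 0) (19.5127, 31) (0, 31)]  |A|=567.6733
4. ⊥bis P9·P2 via (5.64,20.345): [(0, 17.6083) (0, 0) (17.1113, 0) (19.1969, 26.9232)]  |A|=399.359
5. ⊥bis P9·P3 via (23.345,20.135): [(0, 17.6083) (0, 0) (17.1113, 0) (19.1969, 26.9232)]  |A|=399.359
6. ⊥bis P9·P4 via (17.585,14.68): [(14.731, 24.7562) (0, 17.6083) (0, 0) (17.1113, 0) (18.106, 12.8405)]  |A|=369.0947
7. ⊥bis P9·P5 via (6.055,8.67): [(14.731, 24.7562) (0, 17.6083) (0, 14.2774) (15.4171, 0) (17.1113, 0) (18.106, 12.8405)]  |A|=259.0369
8. ⊥bis P9·P6 via (25.935,7.295): [(14.731, 24.7562) (0, 17.6083) (0, 14.2774) (15.4171, 0) (17.1113, 0) (18.106, 12.8405)]  |A|=259.0369
9. ⊥bis P9·P7 via (19.34,17.205): [(14.731, 24.7562) (0, 17.6083) (0, 14.2774) (15.4171, 0) (17.1113, 0) (18.106, 12.8405)]  |A|=259.0369
10. ⊥bis P9·P8 via (14.79,10.775): [(16.8136, 17.4034) (14.731, 24.7562) (0, 17.6083) (0, 14.2774) (12.3637, 2.8276)]  |A|=205.1831
11. canonical 5-gon: [(16.8136, 17.4034) (14.731, 24.7562) (0, 17.6083) (0, 14.2774) (12.3637, 2.8276)]
12. shoelace: 205.1831

Area of P9's cell: 205.1831 (5 vertices)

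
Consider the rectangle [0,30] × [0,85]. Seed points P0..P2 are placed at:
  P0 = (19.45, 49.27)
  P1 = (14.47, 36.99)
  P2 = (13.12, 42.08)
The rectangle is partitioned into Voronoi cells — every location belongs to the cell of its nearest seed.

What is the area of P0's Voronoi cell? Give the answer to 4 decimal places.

Area of P0's cell: 1126.8694

1. box [0,30]×[0,85]: [(0, 0) (30, 0) (30, 85) (0, 85)]
2. ⊥bis P0·P1 via (16.96,43.13): [(0, 50.0079) (30, 37.8418) (30, 85) (0, 85)]  |A|=1232.2544
3. ⊥bis P0·P2 via (16.285,45.675): [(0, 60.0121) (21.0681, 41.464) (30, 37.8418) (30, 85) (0, 85)]  |A|=1126.8694
4. canonical 5-gon: [(0, 60.0121) (21.0681, 41.464) (30, 37.8418) (30, 85) (0, 85)]
5. shoelace: 1126.8694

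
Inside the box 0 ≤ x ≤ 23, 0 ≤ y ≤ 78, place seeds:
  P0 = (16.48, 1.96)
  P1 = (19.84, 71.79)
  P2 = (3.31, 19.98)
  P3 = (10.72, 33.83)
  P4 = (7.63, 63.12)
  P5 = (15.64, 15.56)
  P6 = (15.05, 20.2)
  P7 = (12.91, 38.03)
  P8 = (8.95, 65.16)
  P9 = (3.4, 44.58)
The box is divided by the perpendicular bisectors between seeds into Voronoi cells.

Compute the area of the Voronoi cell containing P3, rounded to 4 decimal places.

Area of P3's cell: 159.2452

1. box [0,23]×[0,78]: [(0, 0) (23, 0) (23, 78) (0, 78)]
2. ⊥bis P3·P0 via (13.6,17.895): [(0, 15.437) (23, 19.5939) (23, 78) (0, 78)]  |A|=1391.1445
3. ⊥bis P3·P1 via (15.28,52.81): [(0, 56.4811) (0, 15.437) (23, 19.5939) (23, 50.9552)]  |A|=832.6621
4. ⊥bis P3·P2 via (7.015,26.905): [(0, 56.4811) (0, 30.6582) (21.2659, 19.2805) (23, 19.5939) (23, 50.9552)]  |A|=670.8162
5. ⊥bis P3·P4 via (9.175,48.475): [(0, 47.5071) (0, 30.6582) (21.2659, 19.2805) (23, 19.5939) (23, 49.9335)]  |A|=555.8651
6. ⊥bis P3·P5 via (13.18,24.695): [(0, 47.5071) (0, 30.6582) (11.8268, 24.3306) (23, 27.3395) (23, 49.9335)]  |A|=506.736
7. ⊥bis P3·P6 via (12.885,27.015): [(0, 47.5071) (0, 30.6582) (9.0729, 25.804) (23, 30.2283) (23, 49.9335)]  |A|=474.2449
8. ⊥bis P3·P7 via (11.815,35.93): [(0, 42.0907) (0, 30.6582) (9.0729, 25.804) (22.8444, 30.1789)]  |A|=183.8564
9. ⊥bis P3·P8 via (9.835,49.495): [(0, 42.0907) (0, 30.6582) (9.0729, 25.804) (22.8444, 30.1789)]  |A|=183.8564
10. ⊥bis P3·P9 via (7.06,39.205): [(6.3983, 38.7544) (0, 34.3976) (0, 30.6582) (9.0729, 25.804) (22.8444, 30.1789)]  |A|=159.2452
11. canonical 5-gon: [(6.3983, 38.7544) (0, 34.3976) (0, 30.6582) (9.0729, 25.804) (22.8444, 30.1789)]
12. shoelace: 159.2452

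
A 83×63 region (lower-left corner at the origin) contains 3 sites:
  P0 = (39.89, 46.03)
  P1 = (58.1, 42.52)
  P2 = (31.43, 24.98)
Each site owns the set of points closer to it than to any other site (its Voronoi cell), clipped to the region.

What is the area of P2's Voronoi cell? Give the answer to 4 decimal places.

1. box [0,83]×[0,63]: [(0, 0) (83, 0) (83, 63) (0, 63)]
2. ⊥bis P2·P0 via (35.66,35.505): [(0, 49.8368) (0, 0) (83, 0) (83, 16.479)]  |A|=2752.1059
3. ⊥bis P2·P1 via (44.765,33.75): [(46.4674, 31.1615) (0, 49.8368) (0, 0) (66.9613, 0)]  |A|=2201.1991
4. canonical 4-gon: [(46.4674, 31.1615) (0, 49.8368) (0, 0) (66.9613, 0)]
5. shoelace: 2201.1991

Area of P2's cell: 2201.1991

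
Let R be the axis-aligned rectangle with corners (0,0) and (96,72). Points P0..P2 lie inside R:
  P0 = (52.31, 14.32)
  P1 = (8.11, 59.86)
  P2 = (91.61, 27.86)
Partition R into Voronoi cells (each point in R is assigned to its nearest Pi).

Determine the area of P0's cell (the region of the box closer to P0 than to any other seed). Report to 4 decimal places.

1. box [0,96]×[0,72]: [(0, 0) (96, 0) (96, 72) (0, 72)]
2. ⊥bis P0·P1 via (30.21,37.09): [(0, 7.7689) (0, 0) (96, 0) (96, 72) (66.1784, 72)]  |A|=4786.6463
3. ⊥bis P0·P2 via (71.96,21.09): [(57.3666, 63.4475) (0, 7.7689) (0, 0) (79.2261, 0)]  |A|=2736.1887
4. canonical 4-gon: [(57.3666, 63.4475) (0, 7.7689) (0, 0) (79.2261, 0)]
5. shoelace: 2736.1887

Area of P0's cell: 2736.1887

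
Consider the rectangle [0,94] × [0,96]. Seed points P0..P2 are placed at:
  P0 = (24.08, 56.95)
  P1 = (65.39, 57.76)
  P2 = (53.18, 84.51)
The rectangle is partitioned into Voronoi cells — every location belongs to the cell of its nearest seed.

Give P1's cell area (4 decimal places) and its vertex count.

Area of P1's cell: 3699.4346 (4 vertices)

1. box [0,94]×[0,96]: [(0, 0) (94, 0) (94, 96) (0, 96)]
2. ⊥bis P1·P0 via (44.735,57.355): [(45.8596, 0) (94, 0) (94, 96) (43.9773, 96)]  |A|=4711.8306
3. ⊥bis P1·P2 via (59.285,71.135): [(44.5963, 64.4303) (45.8596, 0) (94, 0) (94, 86.9806)]  |A|=3699.4346
4. canonical 4-gon: [(44.5963, 64.4303) (45.8596, 0) (94, 0) (94, 86.9806)]
5. shoelace: 3699.4346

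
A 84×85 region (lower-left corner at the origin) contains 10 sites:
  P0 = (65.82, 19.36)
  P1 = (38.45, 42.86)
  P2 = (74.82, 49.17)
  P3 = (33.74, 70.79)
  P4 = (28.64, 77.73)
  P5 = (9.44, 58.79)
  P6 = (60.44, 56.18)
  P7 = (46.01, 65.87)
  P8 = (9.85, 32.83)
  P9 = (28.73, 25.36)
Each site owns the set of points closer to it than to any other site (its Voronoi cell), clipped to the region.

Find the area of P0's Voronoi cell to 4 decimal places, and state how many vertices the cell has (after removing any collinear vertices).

Area of P0's cell: 1263.5189 (6 vertices)

1. box [0,84]×[0,85]: [(0, 0) (84, 0) (84, 85) (0, 85)]
2. ⊥bis P0·P1 via (52.135,31.11): [(25.4238, 0) (84, 0) (84, 68.2226)]  |A|=1998.1083
3. ⊥bis P0·P2 via (70.32,34.265): [(58.0298, 37.9756) (25.4238, 0) (84, 0) (84, 30.1348)]  |A|=1503.5356
4. ⊥bis P0·P3 via (49.78,45.075): [(58.0298, 37.9756) (25.4238, 0) (84, 0) (84, 30.1348)]  |A|=1503.5356
5. ⊥bis P0·P4 via (47.23,48.545): [(58.0298, 37.9756) (25.4238, 0) (84, 0) (84, 30.1348)]  |A|=1503.5356
6. ⊥bis P0·P5 via (37.63,39.075): [(58.0298, 37.9756) (25.4238, 0) (84, 0) (84, 30.1348)]  |A|=1503.5356
7. ⊥bis P0·P6 via (63.13,37.77): [(60.1519, 37.3349) (57.0963, 36.8884) (25.4238, 0) (84, 0) (84, 30.1348)]  |A|=1502.083
8. ⊥bis P0·P7 via (55.915,42.615): [(60.1519, 37.3349) (57.0963, 36.8884) (25.4238, 0) (84, 0) (84, 30.1348)]  |A|=1502.083
9. ⊥bis P0·P8 via (37.835,26.095): [(60.1519, 37.3349) (57.0963, 36.8884) (33.9427, 9.9217) (31.5549, 0) (84, 0) (84, 30.1348)]  |A|=1471.6677
10. ⊥bis P0·P9 via (47.275,22.36): [(60.1519, 37.3349) (57.0963, 36.8884) (47.8908, 26.1669) (43.6579, 0) (84, 0) (84, 30.1348)]  |A|=1263.5189
11. canonical 6-gon: [(60.1519, 37.3349) (57.0963, 36.8884) (47.8908, 26.1669) (43.6579, 0) (84, 0) (84, 30.1348)]
12. shoelace: 1263.5189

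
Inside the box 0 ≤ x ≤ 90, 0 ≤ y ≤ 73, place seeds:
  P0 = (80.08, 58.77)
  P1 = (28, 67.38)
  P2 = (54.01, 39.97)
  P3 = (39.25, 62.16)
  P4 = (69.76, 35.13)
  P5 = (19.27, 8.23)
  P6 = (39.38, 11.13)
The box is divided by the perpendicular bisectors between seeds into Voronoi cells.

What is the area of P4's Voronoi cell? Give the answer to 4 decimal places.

Area of P4's cell: 1262.6331

1. box [0,90]×[0,73]: [(0, 0) (90, 0) (90, 73) (0, 73)]
2. ⊥bis P4·P0 via (74.92,46.95): [(0, 0) (90, 0) (90, 40.3669) (15.2473, 73) (0, 73)]  |A|=5350.2925
3. ⊥bis P4·P1 via (48.88,51.255): [(9.2973, 0) (90, 0) (90, 40.3669) (52.9591, 56.537)]  |A|=3028.9557
4. ⊥bis P4·P2 via (61.885,37.55): [(50.3458, 0) (90, 0) (90, 40.3669) (65.9738, 50.8555)]  |A|=1493.2468
5. ⊥bis P4·P3 via (54.505,48.645): [(50.3458, 0) (90, 0) (90, 40.3669) (65.9738, 50.8555)]  |A|=1493.2468
6. ⊥bis P4·P5 via (44.515,21.68): [(52.4381, 6.8087) (56.0656, 0) (90, 0) (90, 40.3669) (65.9738, 50.8555)]  |A|=1473.7747
7. ⊥bis P4·P6 via (54.57,23.13): [(56.6461, 20.502) (72.8425, 0) (90, 0) (90, 40.3669) (65.9738, 50.8555)]  |A|=1262.6331
8. canonical 5-gon: [(56.6461, 20.502) (72.8425, 0) (90, 0) (90, 40.3669) (65.9738, 50.8555)]
9. shoelace: 1262.6331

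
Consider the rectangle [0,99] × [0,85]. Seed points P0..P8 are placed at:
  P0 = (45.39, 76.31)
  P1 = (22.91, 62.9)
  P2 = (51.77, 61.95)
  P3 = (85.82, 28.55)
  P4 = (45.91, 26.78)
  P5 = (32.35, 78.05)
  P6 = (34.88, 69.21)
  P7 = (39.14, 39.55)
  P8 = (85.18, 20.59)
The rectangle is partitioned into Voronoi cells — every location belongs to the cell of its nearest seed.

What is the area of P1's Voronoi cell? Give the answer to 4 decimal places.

Area of P1's cell: 1166.8469

1. box [0,99]×[0,85]: [(0, 0) (99, 0) (99, 85) (0, 85)]
2. ⊥bis P1·P0 via (34.15,69.605): [(0, 0) (75.6715, 0) (24.9664, 85) (0, 85)]  |A|=4277.111
3. ⊥bis P1·P2 via (37.34,62.425): [(0, 0) (35.2851, 0) (37.3972, 64.1616) (24.9664, 85) (0, 85)]  |A|=2981.4844
4. ⊥bis P1·P3 via (54.365,45.725): [(0, 0) (29.3983, 0) (35.6628, 11.473) (37.3972, 64.1616) (24.9664, 85) (0, 85)]  |A|=2947.7148
5. ⊥bis P1·P4 via (34.41,44.84): [(0, 22.9289) (36.8115, 46.3692) (37.3972, 64.1616) (24.9664, 85) (0, 85)]  |A|=1741.3904
6. ⊥bis P1·P5 via (27.63,70.475): [(0, 22.9289) (36.8115, 46.3692) (37.3972, 64.1616) (37.1812, 64.5236) (4.3192, 85) (0, 85)]  |A|=1530.0006
7. ⊥bis P1·P6 via (28.895,66.055): [(0, 22.9289) (36.8115, 46.3692) (36.9561, 50.7631) (26.0441, 71.4632) (4.3192, 85) (0, 85)]  |A|=1451.0668
8. ⊥bis P1·P7 via (31.025,51.225): [(0, 29.6603) (35.1875, 54.1182) (26.0441, 71.4632) (4.3192, 85) (0, 85)]  |A|=1166.8469
9. ⊥bis P1·P8 via (54.045,41.745): [(0, 29.6603) (35.1875, 54.1182) (26.0441, 71.4632) (4.3192, 85) (0, 85)]  |A|=1166.8469
10. canonical 5-gon: [(0, 29.6603) (35.1875, 54.1182) (26.0441, 71.4632) (4.3192, 85) (0, 85)]
11. shoelace: 1166.8469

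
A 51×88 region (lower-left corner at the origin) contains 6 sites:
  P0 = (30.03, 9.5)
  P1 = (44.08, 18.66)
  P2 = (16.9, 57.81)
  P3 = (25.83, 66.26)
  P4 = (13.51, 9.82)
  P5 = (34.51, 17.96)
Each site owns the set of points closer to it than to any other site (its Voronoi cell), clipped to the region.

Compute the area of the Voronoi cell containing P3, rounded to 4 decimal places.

Area of P3's cell: 1435.9026

1. box [0,51]×[0,88]: [(0, 0) (51, 0) (51, 88) (0, 88)]
2. ⊥bis P3·P0 via (27.93,37.88): [(0, 35.8133) (51, 39.5871) (51, 88) (0, 88)]  |A|=2565.2903
3. ⊥bis P3·P1 via (34.955,42.46): [(0, 35.8133) (21.8326, 37.4288) (51, 48.6117) (51, 88) (0, 88)]  |A|=2433.6777
4. ⊥bis P3·P2 via (21.365,62.035): [(0, 84.6136) (38.5746, 43.8478) (51, 48.6117) (51, 88) (0, 88)]  |A|=1435.9026
5. ⊥bis P3·P4 via (19.67,38.04): [(0, 84.6136) (38.5746, 43.8478) (51, 48.6117) (51, 88) (0, 88)]  |A|=1435.9026
6. ⊥bis P3·P5 via (30.17,42.11): [(0, 84.6136) (38.5746, 43.8478) (51, 48.6117) (51, 88) (0, 88)]  |A|=1435.9026
7. canonical 5-gon: [(0, 84.6136) (38.5746, 43.8478) (51, 48.6117) (51, 88) (0, 88)]
8. shoelace: 1435.9026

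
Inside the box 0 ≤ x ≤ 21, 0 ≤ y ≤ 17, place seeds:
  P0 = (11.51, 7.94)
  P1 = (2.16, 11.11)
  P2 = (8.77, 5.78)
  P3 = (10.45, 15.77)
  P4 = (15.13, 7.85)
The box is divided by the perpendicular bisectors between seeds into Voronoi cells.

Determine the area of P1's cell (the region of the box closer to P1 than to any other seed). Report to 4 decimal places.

Area of P1's cell: 70.9522

1. box [0,21]×[0,17]: [(0, 0) (21, 0) (21, 17) (0, 17)]
2. ⊥bis P1·P0 via (6.835,9.525): [(0, 0) (3.6057, 0) (9.3693, 17) (0, 17)]  |A|=110.2873
3. ⊥bis P1·P2 via (5.465,8.445): [(0, 1.6676) (7.1971, 10.5931) (9.3693, 17) (0, 17)]  |A|=85.1888
4. ⊥bis P1·P3 via (6.305,13.44): [(0, 1.6676) (7.1971, 10.5931) (7.4636, 11.379) (4.3038, 17) (0, 17)]  |A|=70.9522
5. ⊥bis P1·P4 via (8.645,9.48): [(0, 1.6676) (7.1971, 10.5931) (7.4636, 11.379) (4.3038, 17) (0, 17)]  |A|=70.9522
6. canonical 5-gon: [(0, 1.6676) (7.1971, 10.5931) (7.4636, 11.379) (4.3038, 17) (0, 17)]
7. shoelace: 70.9522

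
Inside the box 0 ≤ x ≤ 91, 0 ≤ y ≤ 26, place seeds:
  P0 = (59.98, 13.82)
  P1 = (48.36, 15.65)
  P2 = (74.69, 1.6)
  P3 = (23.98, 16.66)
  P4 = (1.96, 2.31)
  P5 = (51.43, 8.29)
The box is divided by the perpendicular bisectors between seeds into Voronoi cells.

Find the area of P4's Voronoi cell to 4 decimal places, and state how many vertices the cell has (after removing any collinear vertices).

1. box [0,91]×[0,26]: [(0, 0) (91, 0) (91, 26) (0, 26)]
2. ⊥bis P4·P0 via (30.97,8.065): [(0, 0) (32.5699, 0) (27.4121, 26) (0, 26)]  |A|=779.7659
3. ⊥bis P4·P1 via (25.16,8.98): [(0, 0) (27.7418, 0) (20.2668, 26) (0, 26)]  |A|=624.1105
4. ⊥bis P4·P2 via (38.325,1.955): [(0, 0) (27.7418, 0) (20.2668, 26) (0, 26)]  |A|=624.1105
5. ⊥bis P4·P3 via (12.97,9.485): [(0, 0) (19.1512, 0) (2.2075, 26) (0, 26)]  |A|=277.6629
6. ⊥bis P4·P5 via (26.695,5.3): [(0, 0) (19.1512, 0) (2.2075, 26) (0, 26)]  |A|=277.6629
7. canonical 4-gon: [(0, 0) (19.1512, 0) (2.2075, 26) (0, 26)]
8. shoelace: 277.6629

Area of P4's cell: 277.6629 (4 vertices)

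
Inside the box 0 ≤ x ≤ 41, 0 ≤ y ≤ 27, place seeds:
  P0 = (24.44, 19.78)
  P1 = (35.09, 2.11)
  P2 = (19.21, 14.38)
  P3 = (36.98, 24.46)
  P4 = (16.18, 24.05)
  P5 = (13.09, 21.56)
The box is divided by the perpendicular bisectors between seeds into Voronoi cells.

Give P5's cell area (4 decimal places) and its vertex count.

Area of P5's cell: 244.2084 (4 vertices)

1. box [0,41]×[0,27]: [(0, 0) (41, 0) (41, 27) (0, 27)]
2. ⊥bis P5·P0 via (18.765,20.67): [(0, 0) (15.5234, 0) (19.7577, 27) (0, 27)]  |A|=476.2946
3. ⊥bis P5·P1 via (24.09,11.835): [(0, 0) (13.6268, 0) (15.9323, 2.6078) (19.7577, 27) (0, 27)]  |A|=473.8217
4. ⊥bis P5·P2 via (16.15,17.97): [(0, 4.2043) (18.6797, 20.1263) (19.7577, 27) (0, 27)]  |A|=280.8138
5. ⊥bis P5·P3 via (25.035,23.01): [(0, 4.2043) (18.6797, 20.1263) (19.7577, 27) (0, 27)]  |A|=280.8138
6. ⊥bis P5·P4 via (14.635,22.805): [(0, 4.2043) (17.5616, 19.1732) (11.2546, 27) (0, 27)]  |A|=244.2084
7. canonical 4-gon: [(0, 4.2043) (17.5616, 19.1732) (11.2546, 27) (0, 27)]
8. shoelace: 244.2084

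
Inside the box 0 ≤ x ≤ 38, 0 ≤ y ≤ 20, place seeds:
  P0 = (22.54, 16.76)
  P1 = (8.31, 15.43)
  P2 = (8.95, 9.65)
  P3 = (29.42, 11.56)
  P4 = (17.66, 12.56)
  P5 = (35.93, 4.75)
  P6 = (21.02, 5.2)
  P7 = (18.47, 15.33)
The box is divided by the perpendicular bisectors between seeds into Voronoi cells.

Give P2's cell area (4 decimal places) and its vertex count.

Area of P2's cell: 167.7462 (5 vertices)

1. box [0,38]×[0,20]: [(0, 0) (38, 0) (38, 20) (0, 20)]
2. ⊥bis P2·P0 via (15.745,13.205): [(0, 0) (22.6536, 0) (12.19, 20) (0, 20)]  |A|=348.4358
3. ⊥bis P2·P1 via (8.63,12.54): [(0, 11.5844) (0, 0) (22.6536, 0) (15.6843, 13.3211)]  |A|=241.7318
4. ⊥bis P2·P3 via (19.185,10.605): [(0, 11.5844) (0, 0) (20.1745, 0) (19.6364, 5.767) (15.6843, 13.3211)]  |A|=234.5835
5. ⊥bis P2·P4 via (13.305,11.105): [(12.6759, 12.988) (0, 11.5844) (0, 0) (17.0152, 0)]  |A|=183.9179
6. ⊥bis P2·P5 via (22.44,7.2): [(12.6759, 12.988) (0, 11.5844) (0, 0) (17.0152, 0)]  |A|=183.9179
7. ⊥bis P2·P6 via (14.985,7.425): [(14.7487, 6.784) (12.6759, 12.988) (0, 11.5844) (0, 0) (12.2475, 0)]  |A|=167.7462
8. ⊥bis P2·P7 via (13.71,12.49): [(14.7487, 6.784) (12.6759, 12.988) (0, 11.5844) (0, 0) (12.2475, 0)]  |A|=167.7462
9. canonical 5-gon: [(14.7487, 6.784) (12.6759, 12.988) (0, 11.5844) (0, 0) (12.2475, 0)]
10. shoelace: 167.7462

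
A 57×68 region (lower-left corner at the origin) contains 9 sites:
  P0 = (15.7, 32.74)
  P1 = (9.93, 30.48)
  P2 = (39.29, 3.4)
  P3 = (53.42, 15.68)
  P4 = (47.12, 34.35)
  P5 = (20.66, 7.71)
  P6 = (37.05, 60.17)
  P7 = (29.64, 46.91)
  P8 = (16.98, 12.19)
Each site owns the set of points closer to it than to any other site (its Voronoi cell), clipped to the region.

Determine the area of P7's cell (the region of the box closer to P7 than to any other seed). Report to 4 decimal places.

Area of P7's cell: 653.2592

1. box [0,57]×[0,68]: [(0, 0) (57, 0) (57, 68) (0, 68)]
2. ⊥bis P7·P0 via (22.67,39.825): [(0, 62.127) (57, 6.0522) (57, 68) (0, 68)]  |A|=1932.8911
3. ⊥bis P7·P1 via (19.785,38.695): [(0, 62.4298) (1.4025, 60.7473) (57, 6.0522) (57, 68) (0, 68)]  |A|=1932.6788
4. ⊥bis P7·P2 via (34.465,25.155): [(0, 62.4298) (1.4025, 60.7473) (37.0086, 25.7191) (57, 30.153) (57, 68) (0, 68)]  |A|=1691.7747
5. ⊥bis P7·P3 via (41.53,31.295): [(0, 62.4298) (1.4025, 60.7473) (35.7864, 26.9215) (57, 43.0746) (57, 68) (0, 68)]  |A|=1539.9895
6. ⊥bis P7·P4 via (38.38,40.63): [(0, 62.4298) (1.4025, 60.7473) (31.5351, 31.1038) (57, 66.5438) (57, 68) (0, 68)]  |A|=1162.4723
7. ⊥bis P7·P5 via (25.15,27.31): [(0, 62.4298) (1.4025, 60.7473) (31.5351, 31.1038) (57, 66.5438) (57, 68) (0, 68)]  |A|=1162.4723
8. ⊥bis P7·P6 via (33.345,53.54): [(0, 62.4298) (1.4025, 60.7473) (31.5351, 31.1038) (43.5562, 47.8338) (7.4692, 68) (0, 68)]  |A|=653.2592
9. ⊥bis P7·P8 via (23.31,29.55): [(0, 62.4298) (1.4025, 60.7473) (31.5351, 31.1038) (43.5562, 47.8338) (7.4692, 68) (0, 68)]  |A|=653.2592
10. canonical 6-gon: [(0, 62.4298) (1.4025, 60.7473) (31.5351, 31.1038) (43.5562, 47.8338) (7.4692, 68) (0, 68)]
11. shoelace: 653.2592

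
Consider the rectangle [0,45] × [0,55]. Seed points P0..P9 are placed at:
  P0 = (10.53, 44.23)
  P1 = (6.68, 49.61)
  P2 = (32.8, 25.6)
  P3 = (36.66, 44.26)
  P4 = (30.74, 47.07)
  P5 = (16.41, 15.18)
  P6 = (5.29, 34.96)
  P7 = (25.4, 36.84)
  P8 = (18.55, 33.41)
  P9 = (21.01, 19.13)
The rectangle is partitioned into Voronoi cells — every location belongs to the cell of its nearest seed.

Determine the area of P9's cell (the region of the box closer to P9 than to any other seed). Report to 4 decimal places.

Area of P9's cell: 253.6750

1. box [0,45]×[0,55]: [(0, 0) (45, 0) (45, 55) (0, 55)]
2. ⊥bis P9·P0 via (15.77,31.68): [(0, 25.0956) (0, 0) (45, 0) (45, 43.8844)]  |A|=1552.0489
3. ⊥bis P9·P1 via (13.845,34.37): [(0, 25.0956) (0, 0) (45, 0) (45, 43.8844)]  |A|=1552.0489
4. ⊥bis P9·P2 via (26.905,22.365): [(20.6704, 33.7261) (0, 25.0956) (0, 0) (39.1782, 0)]  |A|=920.0313
5. ⊥bis P9·P3 via (28.835,31.695): [(20.6704, 33.7261) (0, 25.0956) (0, 0) (39.1782, 0)]  |A|=920.0313
6. ⊥bis P9·P4 via (25.875,33.1): [(20.6704, 33.7261) (0, 25.0956) (0, 0) (39.1782, 0)]  |A|=920.0313
7. ⊥bis P9·P5 via (18.71,17.155): [(20.6704, 33.7261) (8.7532, 28.7503) (33.4409, 0) (39.1782, 0)]  |A|=329.4804
8. ⊥bis P9·P6 via (13.15,27.045): [(20.6704, 33.7261) (19.3028, 33.1551) (11.5672, 25.4732) (33.4409, 0) (39.1782, 0)]  |A|=305.9969
9. ⊥bis P9·P7 via (23.205,27.985): [(23.9179, 27.8083) (15.916, 29.7918) (11.5672, 25.4732) (33.4409, 0) (39.1782, 0)]  |A|=284.2083
10. ⊥bis P9·P8 via (19.78,26.27): [(24.3317, 27.0541) (12.0295, 24.9348) (33.4409, 0) (39.1782, 0)]  |A|=253.675
11. canonical 4-gon: [(24.3317, 27.0541) (12.0295, 24.9348) (33.4409, 0) (39.1782, 0)]
12. shoelace: 253.675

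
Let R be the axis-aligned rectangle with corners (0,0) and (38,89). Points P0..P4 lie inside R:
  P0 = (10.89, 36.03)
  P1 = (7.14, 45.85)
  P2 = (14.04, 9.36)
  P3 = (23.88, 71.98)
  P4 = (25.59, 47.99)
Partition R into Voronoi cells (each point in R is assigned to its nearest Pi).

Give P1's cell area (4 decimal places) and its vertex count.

Area of P1's cell: 368.5355 (4 vertices)

1. box [0,38]×[0,89]: [(0, 0) (38, 0) (38, 89) (0, 89)]
2. ⊥bis P1·P0 via (9.015,40.94): [(0, 37.4974) (38, 52.0086) (38, 89) (0, 89)]  |A|=1681.3857
3. ⊥bis P1·P2 via (10.59,27.605): [(0, 37.4974) (38, 52.0086) (38, 89) (0, 89)]  |A|=1681.3857
4. ⊥bis P1·P3 via (15.51,58.915): [(0, 68.8514) (0, 37.4974) (30.6635, 49.207)]  |A|=480.7115
5. ⊥bis P1·P4 via (16.365,46.92): [(14.9307, 59.2861) (0, 68.8514) (0, 37.4974) (16.7174, 43.8814)]  |A|=368.5355
6. canonical 4-gon: [(14.9307, 59.2861) (0, 68.8514) (0, 37.4974) (16.7174, 43.8814)]
7. shoelace: 368.5355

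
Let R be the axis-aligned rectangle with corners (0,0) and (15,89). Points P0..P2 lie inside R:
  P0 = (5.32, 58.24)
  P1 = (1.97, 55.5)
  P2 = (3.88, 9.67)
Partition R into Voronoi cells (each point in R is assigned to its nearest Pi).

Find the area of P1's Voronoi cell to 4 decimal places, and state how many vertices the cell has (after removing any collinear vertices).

1. box [0,15]×[0,89]: [(0, 0) (15, 0) (15, 89) (0, 89)]
2. ⊥bis P1·P0 via (3.645,56.87): [(0, 61.3265) (0, 0) (15, 0) (15, 42.9871)]  |A|=782.3516
3. ⊥bis P1·P2 via (2.925,32.585): [(0, 61.3265) (0, 32.4631) (15, 33.0882) (15, 42.9871)]  |A|=290.7166
4. canonical 4-gon: [(0, 61.3265) (0, 32.4631) (15, 33.0882) (15, 42.9871)]
5. shoelace: 290.7166

Area of P1's cell: 290.7166 (4 vertices)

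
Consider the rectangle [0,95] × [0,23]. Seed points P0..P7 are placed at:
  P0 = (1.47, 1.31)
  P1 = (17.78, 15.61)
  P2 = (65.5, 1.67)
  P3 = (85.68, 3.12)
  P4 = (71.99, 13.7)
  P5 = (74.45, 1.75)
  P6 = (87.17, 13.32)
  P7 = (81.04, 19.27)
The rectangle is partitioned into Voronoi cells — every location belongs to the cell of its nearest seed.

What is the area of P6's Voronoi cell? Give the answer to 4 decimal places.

1. box [0,95]×[0,23]: [(0, 0) (95, 0) (95, 23) (0, 23)]
2. ⊥bis P6·P0 via (44.32,7.315): [(45.3451, 0) (95, 0) (95, 23) (42.1219, 23)]  |A|=1179.1292
3. ⊥bis P6·P1 via (52.475,14.465): [(51.9976, 0) (95, 0) (95, 23) (52.7567, 23)]  |A|=980.3256
4. ⊥bis P6·P2 via (76.335,7.495): [(80.3644, 0) (95, 0) (95, 23) (67.9994, 23)]  |A|=478.8169
5. ⊥bis P6·P3 via (86.425,8.22): [(75.0521, 9.8813) (95, 6.9674) (95, 23) (67.9994, 23)]  |A|=337.0148
6. ⊥bis P6·P4 via (79.58,13.51): [(79.473, 9.2355) (95, 6.9674) (95, 23) (79.8176, 23)]  |A|=228.9583
7. ⊥bis P6·P5 via (80.81,7.535): [(79.473, 9.2355) (95, 6.9674) (95, 23) (79.8176, 23)]  |A|=228.9583
8. ⊥bis P6·P7 via (84.105,16.295): [(79.5318, 11.5834) (79.473, 9.2355) (95, 6.9674) (95, 23) (90.6131, 23)]  |A|=167.3342
9. canonical 5-gon: [(79.5318, 11.5834) (79.473, 9.2355) (95, 6.9674) (95, 23) (90.6131, 23)]
10. shoelace: 167.3342

Area of P6's cell: 167.3342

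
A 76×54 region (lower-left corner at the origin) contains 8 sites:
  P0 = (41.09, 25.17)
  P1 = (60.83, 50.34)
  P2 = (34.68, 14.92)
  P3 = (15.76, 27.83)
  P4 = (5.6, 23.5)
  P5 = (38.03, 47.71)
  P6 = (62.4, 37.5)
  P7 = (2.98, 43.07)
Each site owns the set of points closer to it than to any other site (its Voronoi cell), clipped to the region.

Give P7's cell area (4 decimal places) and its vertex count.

Area of P7's cell: 341.7214 (5 vertices)

1. box [0,76]×[0,54]: [(0, 0) (76, 0) (76, 54) (0, 54)]
2. ⊥bis P7·P0 via (22.035,34.12): [(0, 0) (6.0091, 0) (31.3725, 54) (0, 54)]  |A|=1009.3024
3. ⊥bis P7·P1 via (31.905,46.705): [(0, 0) (6.0091, 0) (31.0693, 53.3546) (30.9882, 54) (0, 54)]  |A|=1009.1784
4. ⊥bis P7·P2 via (18.83,28.995): [(0, 7.7903) (20.5236, 30.9022) (31.0693, 53.3546) (30.9882, 54) (0, 54)]  |A|=836.3885
5. ⊥bis P7·P3 via (9.37,35.45): [(0, 27.5925) (31.0361, 53.6188) (30.9882, 54) (0, 54)]  |A|=415.6993
6. ⊥bis P7·P4 via (4.29,33.285): [(0, 32.7107) (7.2629, 33.683) (31.0361, 53.6188) (30.9882, 54) (0, 54)]  |A|=397.113
7. ⊥bis P7·P5 via (20.505,45.39): [(0, 32.7107) (7.2629, 33.683) (20.5768, 44.8478) (19.3652, 54) (0, 54)]  |A|=341.7214
8. ⊥bis P7·P6 via (32.69,40.285): [(0, 32.7107) (7.2629, 33.683) (20.5768, 44.8478) (19.3652, 54) (0, 54)]  |A|=341.7214
9. canonical 5-gon: [(0, 32.7107) (7.2629, 33.683) (20.5768, 44.8478) (19.3652, 54) (0, 54)]
10. shoelace: 341.7214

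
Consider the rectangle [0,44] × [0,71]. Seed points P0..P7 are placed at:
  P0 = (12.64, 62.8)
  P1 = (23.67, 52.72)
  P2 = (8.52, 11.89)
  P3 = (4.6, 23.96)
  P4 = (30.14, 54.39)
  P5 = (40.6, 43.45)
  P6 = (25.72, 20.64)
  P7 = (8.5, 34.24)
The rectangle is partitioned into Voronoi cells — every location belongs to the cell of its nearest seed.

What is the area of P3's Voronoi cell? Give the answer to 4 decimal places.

Area of P3's cell: 159.1859

1. box [0,44]×[0,71]: [(0, 0) (44, 0) (44, 71) (0, 71)]
2. ⊥bis P3·P0 via (8.62,43.38): [(0, 45.1644) (0, 0) (44, 0) (44, 36.0562)]  |A|=1786.8531
3. ⊥bis P3·P1 via (14.135,38.34): [(5.5872, 44.0078) (0, 45.1644) (0, 0) (44, 0) (44, 18.5373)]  |A|=1450.3781
4. ⊥bis P3·P2 via (6.56,17.925): [(32.3108, 26.2881) (5.5872, 44.0078) (0, 45.1644) (0, 15.7945)]  |A|=508.5296
5. ⊥bis P3·P4 via (17.37,39.175): [(32.3108, 26.2881) (5.5872, 44.0078) (0, 45.1644) (0, 15.7945)]  |A|=508.5296
6. ⊥bis P3·P5 via (22.6,33.705): [(27.4671, 24.715) (23.4259, 32.1794) (5.5872, 44.0078) (0, 45.1644) (0, 15.7945)]  |A|=487.2734
7. ⊥bis P3·P6 via (15.16,22.3): [(14.8979, 20.6329) (17.3467, 36.2104) (5.5872, 44.0078) (0, 45.1644) (0, 15.7945)]  |A|=379.8297
8. ⊥bis P3·P7 via (6.55,29.1): [(14.8979, 20.6329) (15.6842, 25.6347) (0, 31.5849) (0, 15.7945)]  |A|=159.1859
9. canonical 4-gon: [(14.8979, 20.6329) (15.6842, 25.6347) (0, 31.5849) (0, 15.7945)]
10. shoelace: 159.1859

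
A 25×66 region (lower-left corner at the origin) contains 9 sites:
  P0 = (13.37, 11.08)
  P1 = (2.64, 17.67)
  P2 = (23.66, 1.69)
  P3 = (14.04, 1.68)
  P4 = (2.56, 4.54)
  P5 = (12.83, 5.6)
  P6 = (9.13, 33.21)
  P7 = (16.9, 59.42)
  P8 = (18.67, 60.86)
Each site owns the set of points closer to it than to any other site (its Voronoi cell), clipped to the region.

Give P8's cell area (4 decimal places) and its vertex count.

1. box [0,25]×[0,66]: [(0, 0) (25, 0) (25, 66) (0, 66)]
2. ⊥bis P8·P0 via (16.02,35.97): [(0, 37.6756) (25, 35.0139) (25, 66) (0, 66)]  |A|=741.3808
3. ⊥bis P8·P1 via (10.655,39.265): [(0, 43.2196) (20.9458, 35.4456) (25, 35.0139) (25, 66) (0, 66)]  |A|=683.3191
4. ⊥bis P8·P2 via (21.165,31.275): [(0, 43.2196) (20.9458, 35.4456) (25, 35.0139) (25, 66) (0, 66)]  |A|=683.3191
5. ⊥bis P8·P3 via (16.355,31.27): [(0, 43.2196) (20.9458, 35.4456) (25, 35.0139) (25, 66) (0, 66)]  |A|=683.3191
6. ⊥bis P8·P4 via (10.615,32.7): [(0, 43.2196) (20.9458, 35.4456) (25, 35.0139) (25, 66) (0, 66)]  |A|=683.3191
7. ⊥bis P8·P5 via (15.75,33.23): [(0, 43.2196) (20.9458, 35.4456) (25, 35.0139) (25, 66) (0, 66)]  |A|=683.3191
8. ⊥bis P8·P6 via (13.9,47.035): [(0, 51.8309) (25, 43.2052) (25, 66) (0, 66)]  |A|=462.0491
9. ⊥bis P8·P7 via (17.785,60.14): [(25, 51.2716) (25, 66) (13.0175, 66)]  |A|=88.2414
10. canonical 3-gon: [(25, 51.2716) (25, 66) (13.0175, 66)]
11. shoelace: 88.2414

Area of P8's cell: 88.2414 (3 vertices)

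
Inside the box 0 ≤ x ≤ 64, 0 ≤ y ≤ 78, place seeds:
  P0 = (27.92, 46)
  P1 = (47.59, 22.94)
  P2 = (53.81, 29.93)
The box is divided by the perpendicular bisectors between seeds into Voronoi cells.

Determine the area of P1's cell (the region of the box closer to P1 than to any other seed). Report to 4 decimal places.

1. box [0,64]×[0,78]: [(0, 0) (64, 0) (64, 78) (0, 78)]
2. ⊥bis P1·P0 via (37.755,34.47): [(0, 2.2653) (0, 0) (64, 0) (64, 56.8568)]  |A|=1891.9059
3. ⊥bis P1·P2 via (50.7,26.435): [(39.754, 36.1752) (0, 2.2653) (0, 0) (64, 0) (64, 14.6001)]  |A|=1379.6291
4. canonical 5-gon: [(39.754, 36.1752) (0, 2.2653) (0, 0) (64, 0) (64, 14.6001)]
5. shoelace: 1379.6291

Area of P1's cell: 1379.6291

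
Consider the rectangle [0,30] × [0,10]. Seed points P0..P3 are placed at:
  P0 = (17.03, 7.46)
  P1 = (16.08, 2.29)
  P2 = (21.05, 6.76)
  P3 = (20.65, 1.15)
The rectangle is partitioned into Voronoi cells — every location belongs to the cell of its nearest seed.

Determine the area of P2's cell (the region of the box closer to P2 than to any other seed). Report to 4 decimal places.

Area of P2's cell: 69.0973

1. box [0,30]×[0,10]: [(0, 0) (30, 0) (30, 10) (0, 10)]
2. ⊥bis P2·P0 via (19.04,7.11): [(17.8019, 0) (30, 0) (30, 10) (19.5432, 10)]  |A|=113.2741
3. ⊥bis P2·P1 via (18.565,4.525): [(18.5858, 4.5018) (22.6348, 0) (30, 0) (30, 10) (19.5432, 10)]  |A|=102.3958
4. ⊥bis P2·P3 via (20.85,3.955): [(18.5858, 4.5018) (18.9562, 4.09) (30, 3.3026) (30, 10) (19.5432, 10)]  |A|=69.0973
5. canonical 5-gon: [(18.5858, 4.5018) (18.9562, 4.09) (30, 3.3026) (30, 10) (19.5432, 10)]
6. shoelace: 69.0973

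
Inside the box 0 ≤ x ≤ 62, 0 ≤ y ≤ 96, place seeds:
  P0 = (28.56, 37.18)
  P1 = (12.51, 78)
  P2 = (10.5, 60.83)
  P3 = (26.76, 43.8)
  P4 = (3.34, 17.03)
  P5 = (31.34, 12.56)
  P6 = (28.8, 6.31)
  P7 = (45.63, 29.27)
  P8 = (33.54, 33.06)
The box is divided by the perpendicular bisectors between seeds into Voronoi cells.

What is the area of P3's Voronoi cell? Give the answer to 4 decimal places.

1. box [0,62]×[0,96]: [(0, 0) (62, 0) (62, 96) (0, 96)]
2. ⊥bis P3·P0 via (27.66,40.49): [(0, 32.9692) (62, 49.8272) (62, 96) (0, 96)]  |A|=3385.3143
3. ⊥bis P3·P1 via (19.635,60.9): [(0, 52.7188) (0, 32.9692) (62, 49.8272) (62, 78.5521)]  |A|=1502.7101
4. ⊥bis P3·P2 via (18.63,52.315): [(33.8055, 66.8044) (0, 34.5273) (0, 32.9692) (62, 49.8272) (62, 78.5521)]  |A|=1195.2249
5. ⊥bis P3·P4 via (15.05,30.415): [(33.8055, 66.8044) (4.9487, 39.2523) (9.2543, 35.4854) (62, 49.8272) (62, 78.5521)]  |A|=1168.5226
6. ⊥bis P3·P5 via (29.05,28.18): [(33.8055, 66.8044) (4.9487, 39.2523) (9.2543, 35.4854) (62, 49.8272) (62, 78.5521)]  |A|=1168.5226
7. ⊥bis P3·P6 via (27.78,25.055): [(33.8055, 66.8044) (4.9487, 39.2523) (9.2543, 35.4854) (62, 49.8272) (62, 78.5521)]  |A|=1168.5226
8. ⊥bis P3·P7 via (36.195,36.535): [(33.8055, 66.8044) (4.9487, 39.2523) (9.2543, 35.4854) (42.307, 44.4726) (62, 70.0478) (62, 78.5521)]  |A|=969.4202
9. ⊥bis P3·P8 via (30.15,38.43): [(33.8055, 66.8044) (4.9487, 39.2523) (9.2543, 35.4854) (37.766, 43.2378) (44.7522, 47.6481) (62, 70.0478) (62, 78.5521)]  |A|=963.7196
10. canonical 7-gon: [(33.8055, 66.8044) (4.9487, 39.2523) (9.2543, 35.4854) (37.766, 43.2378) (44.7522, 47.6481) (62, 70.0478) (62, 78.5521)]
11. shoelace: 963.7196

Area of P3's cell: 963.7196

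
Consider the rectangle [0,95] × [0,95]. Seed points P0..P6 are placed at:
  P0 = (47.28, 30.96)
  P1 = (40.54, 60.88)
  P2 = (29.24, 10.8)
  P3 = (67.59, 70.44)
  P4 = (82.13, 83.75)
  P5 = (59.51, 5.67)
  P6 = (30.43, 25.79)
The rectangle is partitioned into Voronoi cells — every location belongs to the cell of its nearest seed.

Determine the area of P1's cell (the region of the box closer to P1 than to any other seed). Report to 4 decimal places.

Area of P1's cell: 2457.4990

1. box [0,95]×[0,95]: [(0, 0) (95, 0) (95, 95) (0, 95)]
2. ⊥bis P1·P0 via (43.91,45.92): [(0, 36.0285) (95, 57.4289) (95, 95) (0, 95)]  |A|=4585.7726
3. ⊥bis P1·P2 via (34.89,35.84): [(0, 43.7125) (17.0413, 39.8674) (95, 57.4289) (95, 95) (0, 95)]  |A|=4520.2996
4. ⊥bis P1·P3 via (54.065,65.66): [(0, 43.7125) (17.0413, 39.8674) (59.7782, 49.4946) (43.6957, 95) (0, 95)]  |A|=2691.3259
5. ⊥bis P1·P4 via (61.335,72.315): [(0, 43.7125) (17.0413, 39.8674) (59.7782, 49.4946) (43.6957, 95) (0, 95)]  |A|=2691.3259
6. ⊥bis P1·P5 via (50.025,33.275): [(0, 43.7125) (17.0413, 39.8674) (59.7782, 49.4946) (43.6957, 95) (0, 95)]  |A|=2691.3259
7. ⊥bis P1·P6 via (35.485,43.335): [(0, 53.5588) (34.1466, 43.7206) (59.7782, 49.4946) (43.6957, 95) (0, 95)]  |A|=2457.499
8. canonical 5-gon: [(0, 53.5588) (34.1466, 43.7206) (59.7782, 49.4946) (43.6957, 95) (0, 95)]
9. shoelace: 2457.499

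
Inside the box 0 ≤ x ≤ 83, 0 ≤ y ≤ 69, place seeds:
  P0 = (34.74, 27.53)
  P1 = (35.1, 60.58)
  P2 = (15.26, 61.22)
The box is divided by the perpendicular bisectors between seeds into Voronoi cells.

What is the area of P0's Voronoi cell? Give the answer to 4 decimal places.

1. box [0,83]×[0,69]: [(0, 0) (83, 0) (83, 69) (0, 69)]
2. ⊥bis P0·P1 via (34.92,44.055): [(0, 44.4354) (0, 0) (83, 0) (83, 43.5313)]  |A|=3650.6161
3. ⊥bis P0·P2 via (25,44.375): [(24.6402, 44.167) (0, 29.9197) (0, 0) (83, 0) (83, 43.5313)]  |A|=3471.7811
4. canonical 5-gon: [(24.6402, 44.167) (0, 29.9197) (0, 0) (83, 0) (83, 43.5313)]
5. shoelace: 3471.7811

Area of P0's cell: 3471.7811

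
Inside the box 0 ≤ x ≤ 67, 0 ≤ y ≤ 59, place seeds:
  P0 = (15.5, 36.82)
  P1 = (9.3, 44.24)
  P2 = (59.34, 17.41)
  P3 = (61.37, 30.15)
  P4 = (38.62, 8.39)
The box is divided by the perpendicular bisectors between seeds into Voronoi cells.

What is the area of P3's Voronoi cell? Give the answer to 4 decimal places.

1. box [0,67]×[0,59]: [(0, 0) (67, 0) (67, 59) (0, 59)]
2. ⊥bis P3·P0 via (38.435,33.485): [(33.5659, 0) (67, 0) (67, 59) (42.1452, 59)]  |A|=1719.5233
3. ⊥bis P3·P1 via (35.335,37.195): [(33.5659, 0) (67, 0) (67, 59) (42.1452, 59)]  |A|=1719.5233
4. ⊥bis P3·P2 via (60.355,23.78): [(37.5521, 27.4134) (67, 22.7212) (67, 59) (42.1452, 59)]  |A|=926.7067
5. ⊥bis P3·P4 via (49.995,19.27): [(38.1663, 31.6369) (43.0428, 26.5385) (67, 22.7212) (67, 59) (42.1452, 59)]  |A|=914.8432
6. canonical 5-gon: [(38.1663, 31.6369) (43.0428, 26.5385) (67, 22.7212) (67, 59) (42.1452, 59)]
7. shoelace: 914.8432

Area of P3's cell: 914.8432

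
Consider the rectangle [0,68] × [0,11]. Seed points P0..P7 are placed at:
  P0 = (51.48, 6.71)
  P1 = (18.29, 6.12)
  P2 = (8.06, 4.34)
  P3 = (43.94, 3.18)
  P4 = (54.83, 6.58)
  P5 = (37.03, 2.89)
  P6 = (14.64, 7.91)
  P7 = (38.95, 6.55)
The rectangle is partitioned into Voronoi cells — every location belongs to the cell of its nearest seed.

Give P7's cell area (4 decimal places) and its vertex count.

Area of P7's cell: 72.3755 (5 vertices)

1. box [0,68]×[0,11]: [(0, 0) (68, 0) (68, 11) (0, 11)]
2. ⊥bis P7·P0 via (45.215,6.63): [(0, 0) (45.2997, 0) (45.1592, 11) (0, 11)]  |A|=497.5237
3. ⊥bis P7·P1 via (28.62,6.335): [(28.7519, 0) (45.2997, 0) (45.1592, 11) (28.5229, 11)]  |A|=182.5126
4. ⊥bis P7·P2 via (23.505,5.445): [(28.7519, 0) (45.2997, 0) (45.1592, 11) (28.5229, 11)]  |A|=182.5126
5. ⊥bis P7·P3 via (41.445,4.865): [(28.7519, 0) (38.1594, 0) (45.1672, 10.3764) (45.1592, 11) (28.5229, 11)]  |A|=145.4674
6. ⊥bis P7·P4 via (46.89,6.565): [(28.7519, 0) (38.1594, 0) (45.1672, 10.3764) (45.1592, 11) (28.5229, 11)]  |A|=145.4674
7. ⊥bis P7·P5 via (37.99,4.72): [(28.5505, 9.6718) (40.4689, 3.4196) (45.1672, 10.3764) (45.1592, 11) (28.5229, 11)]  |A|=72.3755
8. ⊥bis P7·P6 via (26.795,7.23): [(28.5505, 9.6718) (40.4689, 3.4196) (45.1672, 10.3764) (45.1592, 11) (28.5229, 11)]  |A|=72.3755
9. canonical 5-gon: [(28.5505, 9.6718) (40.4689, 3.4196) (45.1672, 10.3764) (45.1592, 11) (28.5229, 11)]
10. shoelace: 72.3755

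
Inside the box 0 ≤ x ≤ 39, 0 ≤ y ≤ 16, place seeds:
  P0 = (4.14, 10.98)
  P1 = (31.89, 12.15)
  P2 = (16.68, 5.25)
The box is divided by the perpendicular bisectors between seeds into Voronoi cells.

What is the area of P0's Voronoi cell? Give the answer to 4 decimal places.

1. box [0,39]×[0,16]: [(0, 0) (39, 0) (39, 16) (0, 16)]
2. ⊥bis P0·P1 via (18.015,11.565): [(0, 0) (18.5026, 0) (17.828, 16) (0, 16)]  |A|=290.6449
3. ⊥bis P0·P2 via (10.41,8.115): [(0, 0) (6.7019, 0) (14.013, 16) (0, 16)]  |A|=165.7192
4. canonical 4-gon: [(0, 0) (6.7019, 0) (14.013, 16) (0, 16)]
5. shoelace: 165.7192

Area of P0's cell: 165.7192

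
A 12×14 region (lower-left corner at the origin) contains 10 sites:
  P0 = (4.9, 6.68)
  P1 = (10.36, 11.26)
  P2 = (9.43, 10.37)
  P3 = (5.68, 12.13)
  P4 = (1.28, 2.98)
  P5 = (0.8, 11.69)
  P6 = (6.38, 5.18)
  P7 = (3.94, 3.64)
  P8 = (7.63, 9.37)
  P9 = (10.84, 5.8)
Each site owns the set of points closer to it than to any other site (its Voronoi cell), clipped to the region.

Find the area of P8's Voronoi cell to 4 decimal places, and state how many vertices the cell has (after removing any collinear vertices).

1. box [0,12]×[0,14]: [(0, 0) (12, 0) (12, 14) (0, 14)]
2. ⊥bis P8·P0 via (6.265,8.025): [(12, 2.2047) (12, 14) (0.3775, 14)]  |A|=68.545
3. ⊥bis P8·P1 via (8.995,10.315): [(12, 2.2047) (12, 5.9744) (6.4438, 14) (0.3775, 14)]  |A|=46.2494
4. ⊥bis P8·P2 via (8.53,9.87): [(12, 2.2047) (12, 3.624) (6.2356, 14) (0.3775, 14)]  |A|=38.6391
5. ⊥bis P8·P3 via (6.655,10.75): [(4.842, 9.4691) (12, 2.2047) (12, 3.624) (7.6504, 11.4533)]  |A|=20.3884
6. ⊥bis P8·P4 via (4.455,6.175): [(4.842, 9.4691) (12, 2.2047) (12, 3.624) (7.6504, 11.4533)]  |A|=20.3884
7. ⊥bis P8·P5 via (4.215,10.53): [(4.842, 9.4691) (12, 2.2047) (12, 3.624) (7.6504, 11.4533)]  |A|=20.3884
8. ⊥bis P8·P6 via (7.005,7.275): [(4.842, 9.4691) (7.0036, 7.2754) (10.561, 6.2141) (7.6504, 11.4533)]  |A|=12.9992
9. ⊥bis P8·P7 via (5.785,6.505): [(4.842, 9.4691) (7.0036, 7.2754) (10.561, 6.2141) (7.6504, 11.4533)]  |A|=12.9992
10. ⊥bis P8·P9 via (9.235,7.585): [(4.842, 9.4691) (7.0036, 7.2754) (8.4206, 6.8527) (9.6114, 7.9235) (7.6504, 11.4533)]  |A|=11.473
11. canonical 5-gon: [(4.842, 9.4691) (7.0036, 7.2754) (8.4206, 6.8527) (9.6114, 7.9235) (7.6504, 11.4533)]
12. shoelace: 11.473

Area of P8's cell: 11.4730 (5 vertices)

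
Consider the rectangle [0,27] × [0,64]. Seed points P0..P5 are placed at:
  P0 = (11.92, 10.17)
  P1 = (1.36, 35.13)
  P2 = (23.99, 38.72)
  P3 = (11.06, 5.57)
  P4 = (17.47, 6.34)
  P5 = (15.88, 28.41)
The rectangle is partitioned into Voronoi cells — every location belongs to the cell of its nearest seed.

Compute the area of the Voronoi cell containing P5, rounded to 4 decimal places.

1. box [0,27]×[0,64]: [(0, 0) (27, 0) (27, 64) (0, 64)]
2. ⊥bis P5·P0 via (13.9,19.29): [(0, 22.3078) (27, 16.4459) (27, 64) (0, 64)]  |A|=1204.8253
3. ⊥bis P5·P1 via (8.62,31.77): [(3.8536, 21.4711) (27, 16.4459) (27, 64) (23.5364, 64)]  |A|=624.0056
4. ⊥bis P5·P2 via (19.935,33.565): [(12.2489, 39.611) (3.8536, 21.4711) (27, 16.4459) (27, 28.0076)]  |A|=316.3042
5. ⊥bis P5·P3 via (13.47,16.99): [(12.2489, 39.611) (3.8536, 21.4711) (27, 16.4459) (27, 28.0076)]  |A|=316.3042
6. ⊥bis P5·P4 via (16.675,17.375): [(12.2489, 39.611) (3.8536, 21.4711) (21.2143, 17.702) (27, 18.1188) (27, 28.0076)]  |A|=311.4647
7. canonical 5-gon: [(12.2489, 39.611) (3.8536, 21.4711) (21.2143, 17.702) (27, 18.1188) (27, 28.0076)]
8. shoelace: 311.4647

Area of P5's cell: 311.4647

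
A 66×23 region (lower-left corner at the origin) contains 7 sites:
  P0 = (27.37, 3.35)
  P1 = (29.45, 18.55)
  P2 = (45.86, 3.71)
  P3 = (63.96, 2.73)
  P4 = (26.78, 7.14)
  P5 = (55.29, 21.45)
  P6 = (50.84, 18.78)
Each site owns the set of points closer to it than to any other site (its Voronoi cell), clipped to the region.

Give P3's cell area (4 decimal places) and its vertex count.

1. box [0,66]×[0,23]: [(0, 0) (66, 0) (66, 23) (0, 23)]
2. ⊥bis P3·P0 via (45.665,3.04): [(45.6135, 0) (66, 0) (66, 23) (46.0032, 23)]  |A|=464.4079
3. ⊥bis P3·P1 via (46.705,10.64): [(45.7588, 8.576) (45.6135, 0) (66, 0) (66, 23) (52.371, 23)]  |A|=418.483
4. ⊥bis P3·P2 via (54.91,3.22): [(54.7357, 0) (66, 0) (66, 23) (55.981, 23)]  |A|=244.7589
5. ⊥bis P3·P4 via (45.37,4.935): [(54.7357, 0) (66, 0) (66, 23) (55.981, 23)]  |A|=244.7589
6. ⊥bis P3·P5 via (59.625,12.09): [(55.2813, 10.0783) (54.7357, 0) (66, 0) (66, 15.0425)]  |A|=137.3804
7. ⊥bis P3·P6 via (57.4,10.755): [(58.2595, 11.4576) (55.2216, 8.9742) (54.7357, 0) (66, 0) (66, 15.0425)]  |A|=135.7777
8. canonical 5-gon: [(58.2595, 11.4576) (55.2216, 8.9742) (54.7357, 0) (66, 0) (66, 15.0425)]
9. shoelace: 135.7777

Area of P3's cell: 135.7777 (5 vertices)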